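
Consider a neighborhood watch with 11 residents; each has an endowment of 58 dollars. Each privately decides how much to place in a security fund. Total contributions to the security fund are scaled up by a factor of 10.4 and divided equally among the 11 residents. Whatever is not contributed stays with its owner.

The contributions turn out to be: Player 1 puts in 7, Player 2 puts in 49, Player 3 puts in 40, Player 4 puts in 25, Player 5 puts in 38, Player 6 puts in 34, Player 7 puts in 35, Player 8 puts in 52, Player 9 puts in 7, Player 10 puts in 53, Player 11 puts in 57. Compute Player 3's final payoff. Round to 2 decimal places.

393.35 dollars

Total contributed: 7 + 49 + 40 + 25 + 38 + 34 + 35 + 52 + 7 + 53 + 57 = 397.
Each receives 10.4 × 397 / 11 = 375.35 from the security fund.
Player 3 keeps 58 − 40 = 18, so Player 3's payoff is 18 + 375.35 = 393.35.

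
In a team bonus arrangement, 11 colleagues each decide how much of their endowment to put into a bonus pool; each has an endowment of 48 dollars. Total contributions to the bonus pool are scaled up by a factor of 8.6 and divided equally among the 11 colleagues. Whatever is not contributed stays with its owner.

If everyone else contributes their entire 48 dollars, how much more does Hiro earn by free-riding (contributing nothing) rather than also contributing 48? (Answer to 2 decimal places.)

10.47 dollars

Switching from a contribution of 48 to 0 lets Hiro keep an extra 48 dollars, but lowers the bonus pool by 48, which costs Hiro their own share of that drop: 8.6/11 × 48 = 37.53.
Net gain = 48 − 37.53 = 10.47. The private return per contributed unit (0.7818) is below 1, so free-riding is indeed the best response regardless of what the others do.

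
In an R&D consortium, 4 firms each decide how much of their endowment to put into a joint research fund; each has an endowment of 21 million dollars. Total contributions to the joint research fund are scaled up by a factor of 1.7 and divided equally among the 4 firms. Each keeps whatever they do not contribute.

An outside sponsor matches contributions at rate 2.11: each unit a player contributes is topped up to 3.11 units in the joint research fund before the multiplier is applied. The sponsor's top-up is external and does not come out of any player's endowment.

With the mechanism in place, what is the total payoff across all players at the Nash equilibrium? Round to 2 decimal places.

444.11 million dollars

Under the mechanism each unit contributed yields 1.7 × 3.11 / 4 = 1.3218 back to its contributor per unit of net cost, which exceeds 1, making full contribution the dominant choice for everyone.
At the Nash equilibrium everyone contributes 21. Group total payoff = 1.7 × 3.11 × 84 = 444.11.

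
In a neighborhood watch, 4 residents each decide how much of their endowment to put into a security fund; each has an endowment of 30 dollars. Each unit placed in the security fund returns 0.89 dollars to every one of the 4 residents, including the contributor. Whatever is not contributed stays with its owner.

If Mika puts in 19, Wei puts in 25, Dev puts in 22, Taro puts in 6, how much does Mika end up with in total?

75.08 dollars

Total contributed: 19 + 25 + 22 + 6 = 72.
Each receives 0.89 × 72 = 64.08 from the security fund.
Mika keeps 30 − 19 = 11, so Mika's payoff is 11 + 64.08 = 75.08.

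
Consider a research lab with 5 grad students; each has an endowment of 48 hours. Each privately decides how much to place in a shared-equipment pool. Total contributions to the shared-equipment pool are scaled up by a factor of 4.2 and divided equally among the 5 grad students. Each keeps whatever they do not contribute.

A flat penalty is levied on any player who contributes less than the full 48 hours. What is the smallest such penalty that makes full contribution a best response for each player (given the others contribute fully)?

7.68 hours

Given the others contribute fully, the best deviation is to contribute 0 (any partial contribution still incurs the fine and gives up units whose private return 0.8400 is below 1).
Deviating from 48 to 0 saves 48 hours but forfeits the deviator's share of the drop in the shared-equipment pool: 4.2/5 × 48 = 40.32.
So the deviation gain is 48 − 40.32 = 7.68, and the fine must be at least 7.68 hours to wipe it out.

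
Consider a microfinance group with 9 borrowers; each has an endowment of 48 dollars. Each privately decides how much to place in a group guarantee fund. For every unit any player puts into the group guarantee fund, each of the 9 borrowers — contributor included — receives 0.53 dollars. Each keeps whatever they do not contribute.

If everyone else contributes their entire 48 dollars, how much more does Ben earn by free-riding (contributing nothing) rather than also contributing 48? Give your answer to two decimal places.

22.56 dollars

Switching from a contribution of 48 to 0 lets Ben keep an extra 48 dollars, but lowers the group guarantee fund by 48, which costs Ben their own share of that drop: 0.53 × 48 = 25.44.
Net gain = 48 − 25.44 = 22.56. The private return per contributed unit (0.53) is below 1, so free-riding is indeed the best response regardless of what the others do.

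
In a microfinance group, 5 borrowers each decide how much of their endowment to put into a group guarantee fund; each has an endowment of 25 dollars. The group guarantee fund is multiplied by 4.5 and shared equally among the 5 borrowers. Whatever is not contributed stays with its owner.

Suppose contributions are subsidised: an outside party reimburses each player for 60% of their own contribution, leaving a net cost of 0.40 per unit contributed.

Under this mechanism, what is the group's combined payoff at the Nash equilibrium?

637.50 dollars

With the mechanism, a contributed unit returns (4.5/5) / 0.40 = 2.2500 per unit of net cost to the contributor — now above 1 — so contributing fully is weakly dominant for every player.
At the Nash equilibrium everyone contributes 25. Group total payoff = 5 × (25 × 0.60 + 4.5 × 25) = 637.50.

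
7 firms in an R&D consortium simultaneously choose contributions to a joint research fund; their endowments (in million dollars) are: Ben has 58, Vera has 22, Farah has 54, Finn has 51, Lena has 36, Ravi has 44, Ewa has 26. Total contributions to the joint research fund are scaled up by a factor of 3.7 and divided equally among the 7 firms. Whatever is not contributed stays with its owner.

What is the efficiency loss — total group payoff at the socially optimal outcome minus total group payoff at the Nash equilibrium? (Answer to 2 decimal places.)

785.70 million dollars

The private return per contributed unit is 3.7/7 = 0.5286 < 1 for every player regardless of endowment, so the Nash equilibrium is zero contribution and the group total is Σ E_j = 58 + 22 + 54 + 51 + 36 + 44 + 26 = 291.
Each contributed unit returns 3.700 to the group, so the social optimum is full contribution by everyone: group total = 3.700 × 291 = 1076.70.
Efficiency loss = (3.700 − 1) × 291 = 785.70.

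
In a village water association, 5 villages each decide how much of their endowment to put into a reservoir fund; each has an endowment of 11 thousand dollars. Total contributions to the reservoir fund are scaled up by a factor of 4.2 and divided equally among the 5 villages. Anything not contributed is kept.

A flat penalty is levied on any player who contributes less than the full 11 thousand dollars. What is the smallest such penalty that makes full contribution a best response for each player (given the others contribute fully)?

Given the others contribute fully, the best deviation is to contribute 0 (any partial contribution still incurs the fine and gives up units whose private return 0.8400 is below 1).
Deviating from 11 to 0 saves 11 thousand dollars but forfeits the deviator's share of the drop in the reservoir fund: 4.2/5 × 11 = 9.24.
So the deviation gain is 11 − 9.24 = 1.76, and the fine must be at least 1.76 thousand dollars to wipe it out.

1.76 thousand dollars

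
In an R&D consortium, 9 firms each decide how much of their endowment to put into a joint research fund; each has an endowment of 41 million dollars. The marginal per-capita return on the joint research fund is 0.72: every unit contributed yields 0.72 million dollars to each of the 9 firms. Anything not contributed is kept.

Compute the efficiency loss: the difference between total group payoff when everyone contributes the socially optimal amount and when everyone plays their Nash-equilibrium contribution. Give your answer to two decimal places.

2022.12 million dollars

The private return per contributed unit is 0.72 < 1, so contributing 0 is dominant for every player. At the Nash equilibrium everyone keeps their 41, and the group total is 9 × 41 = 369.
Each contributed unit returns 6.480 to the group as a whole (0.72 to each of 9 players), which exceeds 1, so the social optimum is full contribution: group total = 6.480 × 369 = 2391.12.
Efficiency loss = 2391.12 − 369 = 2022.12.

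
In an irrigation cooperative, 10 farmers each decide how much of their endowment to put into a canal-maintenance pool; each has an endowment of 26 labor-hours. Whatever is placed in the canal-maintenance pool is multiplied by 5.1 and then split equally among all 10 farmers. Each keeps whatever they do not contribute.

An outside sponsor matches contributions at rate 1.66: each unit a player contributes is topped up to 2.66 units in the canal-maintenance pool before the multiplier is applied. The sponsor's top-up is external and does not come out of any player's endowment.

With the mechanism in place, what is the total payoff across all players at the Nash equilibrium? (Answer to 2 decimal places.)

Under the mechanism each unit contributed yields 5.1 × 2.66 / 10 = 1.3566 back to its contributor per unit of net cost, which exceeds 1, making full contribution the dominant choice for everyone.
So the Nash equilibrium is full contribution by all 10; the group earns 5.1 × 2.66 × 260 = 3527.16.

3527.16 labor-hours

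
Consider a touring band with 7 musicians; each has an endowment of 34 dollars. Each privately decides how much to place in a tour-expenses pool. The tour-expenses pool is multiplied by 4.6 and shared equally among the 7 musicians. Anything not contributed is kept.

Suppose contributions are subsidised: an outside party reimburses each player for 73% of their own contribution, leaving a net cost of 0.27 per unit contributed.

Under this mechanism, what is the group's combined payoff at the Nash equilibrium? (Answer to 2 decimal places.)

1268.54 dollars

The effective private return per unit is now (4.6/7) / 0.27 = 2.4339 > 1, so every player's dominant strategy flips to full contribution.
So the Nash equilibrium is full contribution by all 7; the group earns 7 × (34 × 0.73 + 4.6 × 34) = 1268.54.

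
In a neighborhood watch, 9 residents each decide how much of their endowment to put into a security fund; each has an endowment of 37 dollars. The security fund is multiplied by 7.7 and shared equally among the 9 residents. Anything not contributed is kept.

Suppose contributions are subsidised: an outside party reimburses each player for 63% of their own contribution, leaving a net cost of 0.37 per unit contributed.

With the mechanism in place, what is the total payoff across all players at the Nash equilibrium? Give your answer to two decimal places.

With the mechanism, a contributed unit returns (7.7/9) / 0.37 = 2.3123 per unit of net cost to the contributor — now above 1 — so contributing fully is weakly dominant for every player.
So the Nash equilibrium is full contribution by all 9; the group earns 9 × (37 × 0.63 + 7.7 × 37) = 2773.89.

2773.89 dollars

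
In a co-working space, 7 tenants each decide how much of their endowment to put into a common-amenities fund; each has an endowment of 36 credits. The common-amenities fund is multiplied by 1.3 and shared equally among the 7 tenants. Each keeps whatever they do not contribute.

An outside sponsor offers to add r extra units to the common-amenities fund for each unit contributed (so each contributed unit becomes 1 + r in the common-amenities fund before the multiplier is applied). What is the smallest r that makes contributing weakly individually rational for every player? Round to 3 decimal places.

With matching at rate r, one contributed unit becomes (1 + r) in the common-amenities fund and returns 1.3 × (1 + r) / 7 to the contributor.
Setting this equal to 1: 1 + r = 7/1.3 = 5.3846.
So the minimum matching rate is r = 5.3846 − 1 = 4.385.

4.385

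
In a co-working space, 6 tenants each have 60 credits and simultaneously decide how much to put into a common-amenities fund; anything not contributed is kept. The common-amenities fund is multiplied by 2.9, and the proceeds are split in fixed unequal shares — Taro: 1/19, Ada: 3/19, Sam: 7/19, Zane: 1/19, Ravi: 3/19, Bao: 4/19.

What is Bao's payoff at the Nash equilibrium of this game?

96.63 credits

A player with share s gets back 2.9·s per unit contributed, so full contribution is dominant for anyone with s > 1/2.9 = 0.3448 and zero contribution is dominant for anyone below.
The only share above 0.3448 is Sam's 7/19, contributing 60; the remaining 5 contribute 0. Total contributed: 60.
Bao keeps 60 and receives 2.9 × 60 × 4/19 = 36.63 from the common-amenities fund, for a payoff of 96.63.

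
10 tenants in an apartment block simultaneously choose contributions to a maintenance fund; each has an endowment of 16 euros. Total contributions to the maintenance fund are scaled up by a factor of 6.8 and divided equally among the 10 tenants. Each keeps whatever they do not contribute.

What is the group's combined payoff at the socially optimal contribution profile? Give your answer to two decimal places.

Each contributed unit returns 6.800 to the group as a whole (0.6800 to each of 10 players), which exceeds 1, so the social optimum is full contribution: group total = 6.800 × 160 = 1088.00.

1088.00 euros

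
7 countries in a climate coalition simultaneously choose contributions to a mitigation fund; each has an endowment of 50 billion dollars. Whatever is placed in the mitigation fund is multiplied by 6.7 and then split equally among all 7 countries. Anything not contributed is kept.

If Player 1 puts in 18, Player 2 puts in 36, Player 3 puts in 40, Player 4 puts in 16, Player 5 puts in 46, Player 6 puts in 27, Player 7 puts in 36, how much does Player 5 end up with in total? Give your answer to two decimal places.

213.61 billion dollars

Total contributed: 18 + 36 + 40 + 16 + 46 + 27 + 36 = 219.
Each receives 6.7 × 219 / 7 = 209.61 from the mitigation fund.
Player 5 keeps 50 − 46 = 4, so Player 5's payoff is 4 + 209.61 = 213.61.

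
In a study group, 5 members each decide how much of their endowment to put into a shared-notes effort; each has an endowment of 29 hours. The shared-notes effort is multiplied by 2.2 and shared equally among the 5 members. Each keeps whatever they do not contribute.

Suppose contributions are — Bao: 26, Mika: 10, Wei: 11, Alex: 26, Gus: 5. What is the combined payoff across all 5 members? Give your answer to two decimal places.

238.60 hours

Total contributed: 26 + 10 + 11 + 26 + 5 = 78; total kept: 5 × 29 − 78 = 67.
The shared-notes effort pays out 2.2 × 78 = 171.60 in aggregate.
Group total = 67 + 171.60 = 238.60.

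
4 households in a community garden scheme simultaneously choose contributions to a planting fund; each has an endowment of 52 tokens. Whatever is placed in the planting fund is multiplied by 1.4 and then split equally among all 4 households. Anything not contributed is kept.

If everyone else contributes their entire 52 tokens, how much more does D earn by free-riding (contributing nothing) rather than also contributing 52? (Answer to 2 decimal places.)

33.80 tokens

Switching from a contribution of 52 to 0 lets D keep an extra 52 tokens, but lowers the planting fund by 52, which costs D their own share of that drop: 1.4/4 × 52 = 18.20.
Net gain = 52 − 18.20 = 33.80. The private return per contributed unit (0.3500) is below 1, so free-riding is indeed the best response regardless of what the others do.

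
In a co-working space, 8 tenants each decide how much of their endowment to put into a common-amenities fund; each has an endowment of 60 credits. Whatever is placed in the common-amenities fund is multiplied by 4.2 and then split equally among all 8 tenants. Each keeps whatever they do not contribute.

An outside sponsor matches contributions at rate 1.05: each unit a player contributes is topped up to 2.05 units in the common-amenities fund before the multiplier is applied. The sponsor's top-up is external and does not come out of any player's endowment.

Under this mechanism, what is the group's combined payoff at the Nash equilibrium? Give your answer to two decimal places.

Under the mechanism each unit contributed yields 4.2 × 2.05 / 8 = 1.0763 back to its contributor per unit of net cost, which exceeds 1, making full contribution the dominant choice for everyone.
At the Nash equilibrium everyone contributes 60. Group total payoff = 4.2 × 2.05 × 480 = 4132.80.

4132.80 credits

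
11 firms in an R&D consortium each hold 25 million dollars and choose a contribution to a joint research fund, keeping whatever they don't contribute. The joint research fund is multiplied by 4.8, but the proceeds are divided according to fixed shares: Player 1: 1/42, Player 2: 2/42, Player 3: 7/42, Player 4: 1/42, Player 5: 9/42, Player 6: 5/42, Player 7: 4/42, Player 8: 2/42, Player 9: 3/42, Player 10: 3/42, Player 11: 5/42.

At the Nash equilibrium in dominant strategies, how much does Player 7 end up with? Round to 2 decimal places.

A player with share s gets back 4.8·s per unit contributed, so full contribution is dominant for anyone with s > 1/4.8 = 0.2083 and zero contribution is dominant for anyone below.
Player 5 alone (share 9/42) is above the threshold, contributing 25; the remaining 10 contribute 0. Total contributed: 25.
Player 7 keeps 25 and receives 4.8 × 25 × 4/42 = 11.43 from the joint research fund, for a payoff of 36.43.

36.43 million dollars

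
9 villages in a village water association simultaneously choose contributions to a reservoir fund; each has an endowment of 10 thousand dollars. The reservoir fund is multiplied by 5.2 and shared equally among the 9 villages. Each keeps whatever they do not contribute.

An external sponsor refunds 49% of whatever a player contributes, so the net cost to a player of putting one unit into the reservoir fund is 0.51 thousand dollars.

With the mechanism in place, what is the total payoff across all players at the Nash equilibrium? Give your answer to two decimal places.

512.10 thousand dollars

With the mechanism, a contributed unit returns (5.2/9) / 0.51 = 1.1329 per unit of net cost to the contributor — now above 1 — so contributing fully is weakly dominant for every player.
At the Nash equilibrium everyone contributes 10. Group total payoff = 9 × (10 × 0.49 + 5.2 × 10) = 512.10.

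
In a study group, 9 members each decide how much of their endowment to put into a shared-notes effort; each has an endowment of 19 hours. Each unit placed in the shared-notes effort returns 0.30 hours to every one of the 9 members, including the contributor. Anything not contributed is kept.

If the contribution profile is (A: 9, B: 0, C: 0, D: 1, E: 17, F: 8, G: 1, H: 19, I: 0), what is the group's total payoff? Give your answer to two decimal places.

264.50 hours

Total contributed: 9 + 0 + 0 + 1 + 17 + 8 + 1 + 19 + 0 = 55; total kept: 9 × 19 − 55 = 116.
The shared-notes effort pays out 0.30 × 9 × 55 = 148.50 in aggregate.
Group total = 116 + 148.50 = 264.50.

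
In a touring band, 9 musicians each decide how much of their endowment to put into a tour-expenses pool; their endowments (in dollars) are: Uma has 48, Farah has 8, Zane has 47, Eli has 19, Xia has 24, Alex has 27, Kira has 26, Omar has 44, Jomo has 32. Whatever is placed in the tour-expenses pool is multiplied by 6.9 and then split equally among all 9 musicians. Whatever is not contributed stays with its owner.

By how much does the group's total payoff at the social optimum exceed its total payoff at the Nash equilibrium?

1622.50 dollars

The private return per contributed unit is 6.9/9 = 0.7667 < 1 for every player regardless of endowment, so the Nash equilibrium is zero contribution and the group total is Σ E_j = 48 + 8 + 47 + 19 + 24 + 27 + 26 + 44 + 32 = 275.
Each contributed unit returns 6.900 to the group, so the social optimum is full contribution by everyone: group total = 6.900 × 275 = 1897.50.
Efficiency loss = (6.900 − 1) × 275 = 1622.50.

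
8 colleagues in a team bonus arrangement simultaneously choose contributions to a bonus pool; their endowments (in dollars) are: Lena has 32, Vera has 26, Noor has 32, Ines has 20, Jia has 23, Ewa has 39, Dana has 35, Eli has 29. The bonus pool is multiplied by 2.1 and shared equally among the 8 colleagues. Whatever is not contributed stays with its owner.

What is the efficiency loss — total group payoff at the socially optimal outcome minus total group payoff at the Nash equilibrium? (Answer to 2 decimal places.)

259.60 dollars

The private return per contributed unit is 2.1/8 = 0.2625 < 1 for every player regardless of endowment, so the Nash equilibrium is zero contribution and the group total is Σ E_j = 32 + 26 + 32 + 20 + 23 + 39 + 35 + 29 = 236.
Each contributed unit returns 2.100 to the group, so the social optimum is full contribution by everyone: group total = 2.100 × 236 = 495.60.
Efficiency loss = (2.100 − 1) × 236 = 259.60.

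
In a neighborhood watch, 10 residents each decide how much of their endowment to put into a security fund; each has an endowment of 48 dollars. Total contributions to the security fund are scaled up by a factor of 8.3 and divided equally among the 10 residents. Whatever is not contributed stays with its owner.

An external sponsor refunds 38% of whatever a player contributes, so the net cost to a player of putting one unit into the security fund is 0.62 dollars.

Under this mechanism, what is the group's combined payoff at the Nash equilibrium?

4166.40 dollars

With the mechanism, a contributed unit returns (8.3/10) / 0.62 = 1.3387 per unit of net cost to the contributor — now above 1 — so contributing fully is weakly dominant for every player.
So the Nash equilibrium is full contribution by all 10; the group earns 10 × (48 × 0.38 + 8.3 × 48) = 4166.40.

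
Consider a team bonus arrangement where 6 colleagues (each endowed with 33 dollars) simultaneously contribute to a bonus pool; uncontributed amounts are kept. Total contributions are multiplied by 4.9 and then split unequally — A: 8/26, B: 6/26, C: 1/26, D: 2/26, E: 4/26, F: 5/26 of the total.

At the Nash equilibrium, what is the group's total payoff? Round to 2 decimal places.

Each unit j contributes comes back to j as 4.9 × (j's share), so j prefers to contribute only if that share exceeds 1/4.9 = 0.2041; otherwise keeping the unit dominates.
The shares above 0.2041 belong to A and B, contributing 33 each; the remaining 4 contribute 0. Total contributed: 66.
The bonus pool pays out 4.9 × 66 = 323.40 in total (split across the unequal shares, but the aggregate is all that matters for the group sum).
The 4 free-riders keep 33 each, adding 132. Group total = 132 + 323.40 = 455.40.

455.40 dollars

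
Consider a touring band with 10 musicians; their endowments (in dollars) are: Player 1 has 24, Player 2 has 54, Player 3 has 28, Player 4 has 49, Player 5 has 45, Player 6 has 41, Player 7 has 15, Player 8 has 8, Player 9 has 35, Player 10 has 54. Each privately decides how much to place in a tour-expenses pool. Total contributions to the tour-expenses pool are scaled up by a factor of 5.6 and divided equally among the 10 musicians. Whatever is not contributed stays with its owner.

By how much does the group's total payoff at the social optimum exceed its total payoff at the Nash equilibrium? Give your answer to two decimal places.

1623.80 dollars

The private return per contributed unit is 5.6/10 = 0.5600 < 1 for every player regardless of endowment, so the Nash equilibrium is zero contribution and the group total is Σ E_j = 24 + 54 + 28 + 49 + 45 + 41 + 15 + 8 + 35 + 54 = 353.
Each contributed unit returns 5.600 to the group, so the social optimum is full contribution by everyone: group total = 5.600 × 353 = 1976.80.
Efficiency loss = (5.600 − 1) × 353 = 1623.80.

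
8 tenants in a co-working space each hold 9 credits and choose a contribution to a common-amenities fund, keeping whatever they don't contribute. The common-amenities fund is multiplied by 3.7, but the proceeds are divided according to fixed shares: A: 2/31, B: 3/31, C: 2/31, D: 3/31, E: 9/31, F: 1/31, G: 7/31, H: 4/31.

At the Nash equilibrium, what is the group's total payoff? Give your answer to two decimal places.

96.30 credits

For player j, contributing a unit is worthwhile iff 3.7 × (j's share) ≥ 1, i.e. iff j's share is at least 0.2703.
Only E (9/31) clears that bar, contributing 9; the remaining 7 contribute 0. Total contributed: 9.
The common-amenities fund pays out 3.7 × 9 = 33.30 in total (split across the unequal shares, but the aggregate is all that matters for the group sum).
The 7 free-riders keep 9 each, adding 63. Group total = 63 + 33.30 = 96.30.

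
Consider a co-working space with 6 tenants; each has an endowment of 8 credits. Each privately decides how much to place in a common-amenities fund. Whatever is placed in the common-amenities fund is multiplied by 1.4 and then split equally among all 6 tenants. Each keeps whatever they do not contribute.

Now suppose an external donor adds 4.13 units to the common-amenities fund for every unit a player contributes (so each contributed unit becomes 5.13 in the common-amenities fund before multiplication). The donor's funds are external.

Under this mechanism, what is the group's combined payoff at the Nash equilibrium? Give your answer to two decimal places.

344.74 credits

Under the mechanism each unit contributed yields 1.4 × 5.13 / 6 = 1.1970 back to its contributor per unit of net cost, which exceeds 1, making full contribution the dominant choice for everyone.
At the Nash equilibrium everyone contributes 8. Group total payoff = 1.4 × 5.13 × 48 = 344.74.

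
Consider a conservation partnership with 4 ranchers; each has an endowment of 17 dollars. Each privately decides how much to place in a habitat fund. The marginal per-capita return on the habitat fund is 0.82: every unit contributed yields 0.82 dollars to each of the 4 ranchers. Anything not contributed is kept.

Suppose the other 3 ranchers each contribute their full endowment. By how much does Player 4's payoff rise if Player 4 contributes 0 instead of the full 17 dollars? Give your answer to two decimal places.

3.06 dollars

Switching from a contribution of 17 to 0 lets Player 4 keep an extra 17 dollars, but lowers the habitat fund by 17, which costs Player 4 their own share of that drop: 0.82 × 17 = 13.94.
Net gain = 17 − 13.94 = 3.06. The private return per contributed unit (0.82) is below 1, so free-riding is indeed the best response regardless of what the others do.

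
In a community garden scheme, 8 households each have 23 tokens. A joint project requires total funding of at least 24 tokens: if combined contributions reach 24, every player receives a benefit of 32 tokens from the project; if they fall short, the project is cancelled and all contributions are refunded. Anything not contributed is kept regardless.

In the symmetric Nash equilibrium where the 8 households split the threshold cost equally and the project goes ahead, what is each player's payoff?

52 tokens

Equal share of the threshold: 24/8 = 3.
At this profile no one gains by cutting their contribution: any cut drops the total below 24, the project is cancelled, contributions are refunded, and the deviator ends with 23, which is less than 23 − 3 + 32 = 52. Contributing more than 3 just wastes the excess. So contributing exactly 3 is a best response.
Each player's payoff: 23 − 3 + 32 = 52.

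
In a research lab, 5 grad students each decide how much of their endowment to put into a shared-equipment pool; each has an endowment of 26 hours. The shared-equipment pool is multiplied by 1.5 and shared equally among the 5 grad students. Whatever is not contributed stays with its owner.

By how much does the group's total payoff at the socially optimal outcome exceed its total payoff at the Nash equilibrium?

Each contributed unit returns 1.5/5 = 0.3000 to its contributor — below 1 — so contributing 0 is dominant for every player. At the Nash equilibrium everyone keeps their 26, and the group total is 5 × 26 = 130.
Each contributed unit returns 1.500 to the group as a whole (0.3000 to each of 5 players), which exceeds 1, so the social optimum is full contribution: group total = 1.500 × 130 = 195.00.
Efficiency loss = 195.00 − 130 = 65.00.

65.00 hours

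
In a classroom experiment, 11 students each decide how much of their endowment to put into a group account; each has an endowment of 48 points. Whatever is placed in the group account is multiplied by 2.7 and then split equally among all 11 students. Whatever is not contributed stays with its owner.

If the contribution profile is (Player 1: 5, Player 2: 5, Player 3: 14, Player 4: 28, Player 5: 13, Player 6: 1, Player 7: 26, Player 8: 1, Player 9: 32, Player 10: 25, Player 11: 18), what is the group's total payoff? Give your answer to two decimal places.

813.60 points

Total contributed: 5 + 5 + 14 + 28 + 13 + 1 + 26 + 1 + 32 + 25 + 18 = 168; total kept: 11 × 48 − 168 = 360.
The group account pays out 2.7 × 168 = 453.60 in aggregate.
Group total = 360 + 453.60 = 813.60.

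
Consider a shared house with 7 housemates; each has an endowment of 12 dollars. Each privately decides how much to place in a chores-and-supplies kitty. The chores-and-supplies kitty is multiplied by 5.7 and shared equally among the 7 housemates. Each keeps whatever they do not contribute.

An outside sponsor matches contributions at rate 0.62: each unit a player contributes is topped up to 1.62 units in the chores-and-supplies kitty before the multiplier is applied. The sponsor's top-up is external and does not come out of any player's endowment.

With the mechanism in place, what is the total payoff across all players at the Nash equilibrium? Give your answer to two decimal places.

With the mechanism, a contributed unit returns 5.7 × 1.62 / 7 = 1.3191 per unit of net cost to the contributor — now above 1 — so contributing fully is weakly dominant for every player.
So the Nash equilibrium is full contribution by all 7; the group earns 5.7 × 1.62 × 84 = 775.66.

775.66 dollars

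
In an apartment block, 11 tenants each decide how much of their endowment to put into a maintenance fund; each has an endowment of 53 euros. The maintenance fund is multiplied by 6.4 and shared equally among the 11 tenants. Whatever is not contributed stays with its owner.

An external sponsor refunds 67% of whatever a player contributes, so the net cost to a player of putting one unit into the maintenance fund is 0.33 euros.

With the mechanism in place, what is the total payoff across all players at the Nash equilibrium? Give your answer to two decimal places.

Under the mechanism each unit contributed yields (6.4/11) / 0.33 = 1.7631 back to its contributor per unit of net cost, which exceeds 1, making full contribution the dominant choice for everyone.
So the Nash equilibrium is full contribution by all 11; the group earns 11 × (53 × 0.67 + 6.4 × 53) = 4121.81.

4121.81 euros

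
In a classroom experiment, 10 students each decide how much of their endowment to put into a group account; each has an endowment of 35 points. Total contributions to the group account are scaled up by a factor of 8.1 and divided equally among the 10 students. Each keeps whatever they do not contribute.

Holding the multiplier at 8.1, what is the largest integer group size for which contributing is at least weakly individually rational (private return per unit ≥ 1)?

Private return per unit is 8.1/(group size), which is ≥ 1 whenever the group size is ≤ 8.1.
The largest such integer is 8.

8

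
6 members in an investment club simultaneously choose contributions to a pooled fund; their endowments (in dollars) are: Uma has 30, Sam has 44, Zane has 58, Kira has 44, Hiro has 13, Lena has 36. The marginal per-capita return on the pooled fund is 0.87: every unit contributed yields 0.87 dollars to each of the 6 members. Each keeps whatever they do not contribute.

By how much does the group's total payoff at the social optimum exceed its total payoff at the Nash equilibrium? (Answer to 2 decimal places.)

The private return per contributed unit is 0.87 < 1 for everyone, so the Nash equilibrium is zero contribution and the group total is Σ E_j = 30 + 44 + 58 + 44 + 13 + 36 = 225.
Each contributed unit returns 5.220 to the group, so the social optimum is full contribution by everyone: group total = 5.220 × 225 = 1174.50.
Efficiency loss = (5.220 − 1) × 225 = 949.50.

949.50 dollars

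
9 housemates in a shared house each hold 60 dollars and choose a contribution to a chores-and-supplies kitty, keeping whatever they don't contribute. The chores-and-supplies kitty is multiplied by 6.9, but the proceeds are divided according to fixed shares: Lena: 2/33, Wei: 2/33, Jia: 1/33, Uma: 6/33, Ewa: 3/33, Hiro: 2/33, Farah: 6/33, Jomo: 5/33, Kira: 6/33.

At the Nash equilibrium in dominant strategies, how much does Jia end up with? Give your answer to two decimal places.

110.18 dollars

For player j, contributing a unit is worthwhile iff 6.9 × (j's share) ≥ 1, i.e. iff j's share is at least 0.1449.
Uma, Farah, Jomo and Kira are above the threshold, contributing 60 each; the remaining 5 contribute 0. Total contributed: 240.
Jia keeps 60 and receives 6.9 × 240 × 1/33 = 50.18 from the chores-and-supplies kitty, for a payoff of 110.18.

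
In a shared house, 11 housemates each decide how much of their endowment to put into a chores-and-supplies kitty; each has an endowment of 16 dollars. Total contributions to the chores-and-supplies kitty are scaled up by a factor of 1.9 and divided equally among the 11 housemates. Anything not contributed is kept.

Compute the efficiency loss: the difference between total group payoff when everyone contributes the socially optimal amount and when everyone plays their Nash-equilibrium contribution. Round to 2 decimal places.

158.40 dollars

Each contributed unit returns 1.9/11 = 0.1727 to its contributor — below 1 — so contributing 0 is dominant for every player. At the Nash equilibrium everyone keeps their 16, and the group total is 11 × 16 = 176.
Each contributed unit returns 1.900 to the group as a whole (0.1727 to each of 11 players), which exceeds 1, so the social optimum is full contribution: group total = 1.900 × 176 = 334.40.
Efficiency loss = 334.40 − 176 = 158.40.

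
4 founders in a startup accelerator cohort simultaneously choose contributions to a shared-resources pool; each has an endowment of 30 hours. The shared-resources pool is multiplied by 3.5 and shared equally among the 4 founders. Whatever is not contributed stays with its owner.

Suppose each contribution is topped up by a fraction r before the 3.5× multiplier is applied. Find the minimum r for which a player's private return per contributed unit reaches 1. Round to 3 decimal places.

0.143

With matching at rate r, one contributed unit becomes (1 + r) in the shared-resources pool and returns 3.5 × (1 + r) / 4 to the contributor.
Setting this equal to 1: 1 + r = 4/3.5 = 1.1429.
So the minimum matching rate is r = 1.1429 − 1 = 0.143.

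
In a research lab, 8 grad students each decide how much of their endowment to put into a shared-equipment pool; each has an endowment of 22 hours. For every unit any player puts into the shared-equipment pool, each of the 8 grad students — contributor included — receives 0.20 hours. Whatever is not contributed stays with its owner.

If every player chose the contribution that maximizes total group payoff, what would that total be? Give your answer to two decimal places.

281.60 hours

Each contributed unit returns 1.600 to the group as a whole (0.20 to each of 8 players), which exceeds 1, so the social optimum is full contribution: group total = 1.600 × 176 = 281.60.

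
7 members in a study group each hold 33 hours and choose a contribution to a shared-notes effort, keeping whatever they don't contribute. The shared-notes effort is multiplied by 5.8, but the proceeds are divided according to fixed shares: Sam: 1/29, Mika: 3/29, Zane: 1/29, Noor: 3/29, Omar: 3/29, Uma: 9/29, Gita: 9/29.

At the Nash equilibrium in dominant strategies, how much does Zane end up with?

46.20 hours

Player j's private return per contributed unit is 5.8 × (j's share). Contributing is weakly dominant for j when that share is at least 1/5.8 = 0.1724, and contributing 0 is dominant otherwise.
The shares above 0.1724 belong to Uma and Gita, contributing 33 each; the remaining 5 contribute 0. Total contributed: 66.
Zane keeps 33 and receives 5.8 × 66 × 1/29 = 13.20 from the shared-notes effort, for a payoff of 46.20.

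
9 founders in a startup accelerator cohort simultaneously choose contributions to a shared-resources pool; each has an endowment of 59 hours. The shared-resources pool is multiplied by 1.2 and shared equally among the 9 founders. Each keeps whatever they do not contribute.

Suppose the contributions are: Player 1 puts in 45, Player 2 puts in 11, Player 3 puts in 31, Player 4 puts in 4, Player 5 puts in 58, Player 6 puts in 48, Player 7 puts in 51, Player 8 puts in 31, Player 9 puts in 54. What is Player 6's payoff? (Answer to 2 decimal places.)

55.40 hours

Total contributed: 45 + 11 + 31 + 4 + 58 + 48 + 51 + 31 + 54 = 333.
Each receives 1.2 × 333 / 9 = 44.40 from the shared-resources pool.
Player 6 keeps 59 − 48 = 11, so Player 6's payoff is 11 + 44.40 = 55.40.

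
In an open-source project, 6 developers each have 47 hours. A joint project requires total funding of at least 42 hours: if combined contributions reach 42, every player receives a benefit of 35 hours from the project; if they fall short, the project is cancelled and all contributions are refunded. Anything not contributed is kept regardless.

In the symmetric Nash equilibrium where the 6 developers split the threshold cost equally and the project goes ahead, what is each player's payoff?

75 hours

Equal share of the threshold: 42/6 = 7.
At this profile no one gains by cutting their contribution: any cut drops the total below 42, the project is cancelled, contributions are refunded, and the deviator ends with 47, which is less than 47 − 7 + 35 = 75. Contributing more than 7 just wastes the excess. So contributing exactly 7 is a best response.
Each player's payoff: 47 − 7 + 35 = 75.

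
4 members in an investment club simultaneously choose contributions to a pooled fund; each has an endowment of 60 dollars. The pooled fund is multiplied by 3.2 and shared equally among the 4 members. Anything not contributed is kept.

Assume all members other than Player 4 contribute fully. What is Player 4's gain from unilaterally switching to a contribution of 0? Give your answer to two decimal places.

12.00 dollars

Switching from a contribution of 60 to 0 lets Player 4 keep an extra 60 dollars, but lowers the pooled fund by 60, which costs Player 4 their own share of that drop: 3.2/4 × 60 = 48.00.
Net gain = 60 − 48.00 = 12.00. The private return per contributed unit (0.8000) is below 1, so free-riding is indeed the best response regardless of what the others do.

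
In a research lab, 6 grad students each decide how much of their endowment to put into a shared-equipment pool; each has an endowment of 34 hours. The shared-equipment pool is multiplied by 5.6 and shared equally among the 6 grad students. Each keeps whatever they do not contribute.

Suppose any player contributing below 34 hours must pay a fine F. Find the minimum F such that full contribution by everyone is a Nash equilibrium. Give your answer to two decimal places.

2.27 hours

Given the others contribute fully, the best deviation is to contribute 0 (any partial contribution still incurs the fine and gives up units whose private return 0.9333 is below 1).
Deviating from 34 to 0 saves 34 hours but forfeits the deviator's share of the drop in the shared-equipment pool: 5.6/6 × 34 = 31.73.
So the deviation gain is 34 − 31.73 = 2.27, and the fine must be at least 2.27 hours to wipe it out.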